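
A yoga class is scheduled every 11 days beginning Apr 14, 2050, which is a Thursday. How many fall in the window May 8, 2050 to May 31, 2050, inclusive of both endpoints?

2

Occurrences land 11·i days after Apr 14, 2050 for i = 0, 1, 2, …
May 8, 2050 is 24 days after the start; 24 ÷ 11 = 2 remainder 2; since the remainder is 2, round up to i = 3. First occurrence in the window: #4 on May 17, 2050 (3×11 = 33 days in).
May 31, 2050 is 47 days after the start; 47 ÷ 11 = 4 remainder 3. Last occurrence in the window: #5 on May 28, 2050.
Occurrences #4 through #5: 2 in total.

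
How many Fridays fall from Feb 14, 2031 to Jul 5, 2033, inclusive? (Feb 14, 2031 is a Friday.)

125

Feb 14, 2031 is a Friday; the first Friday on or after it is Feb 14, 2031.
From Feb 14, 2031 to Jul 5, 2033: 320 + 366 + 186 = 872 days (rest of 2031, 2032, to Jul 5, 2033 in 2033).
872 ÷ 7 = 124 full weeks with remainder 4, so 124 more Fridays after the first → 125.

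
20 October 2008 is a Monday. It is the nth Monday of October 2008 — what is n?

3rd

Day 20 falls in week ⌈20/7⌉ of the month.
Days 1–7 hold the 1st Monday, 8–14 the 2nd, 15–21 the 3rd, 22–28 the 4th, 29–31 the 5th.
20 is in the range for the 3rd.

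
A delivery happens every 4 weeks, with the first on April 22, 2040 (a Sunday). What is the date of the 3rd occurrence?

The 3rd occurrence is 2 intervals after the first: 2 × 28 = 56 days after April 22, 2040.
April has 30 days — 8 days to the end of April leaves 48.
May has 31 days (17 left).
17 days into June → June 17, 2040.

June 17, 2040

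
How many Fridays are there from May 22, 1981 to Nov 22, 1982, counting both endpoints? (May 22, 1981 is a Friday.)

May 22, 1981 is a Friday; the first Friday on or after it is May 22, 1981.
From May 22, 1981 to Nov 22, 1982: 223 + 326 = 549 days (rest of 1981, to Nov 22, 1982 in 1982).
549 ÷ 7 = 78 full weeks with remainder 3, so 78 more Fridays after the first → 79.

79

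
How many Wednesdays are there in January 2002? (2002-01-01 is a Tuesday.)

5

2002-01-01 is a Tuesday; the first Wednesday on or after it is 2002-01-02 (1 day later).
From 2002-01-02 to 2002-01-31 is 31 − 2 = 29 days.
29 ÷ 7 = 4 full weeks with remainder 1, so 4 more Wednesdays after the first → 5.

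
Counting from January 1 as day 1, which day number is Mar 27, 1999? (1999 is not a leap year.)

86

Days in months before Mar: 31 + 28 = 59.
Plus 27 days into Mar → day 86.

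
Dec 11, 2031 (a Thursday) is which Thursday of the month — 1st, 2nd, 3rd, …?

2nd

Day 11 falls in week ⌈11/7⌉ of the month.
Days 1–7 hold the 1st Thursday, 8–14 the 2nd, 15–21 the 3rd, 22–28 the 4th, 29–31 the 5th.
11 is in the range for the 2nd.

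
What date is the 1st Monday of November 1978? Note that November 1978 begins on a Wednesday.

November 6, 1978

November 1978 begins on a Wednesday, so the first Monday is November 6 (5 days later).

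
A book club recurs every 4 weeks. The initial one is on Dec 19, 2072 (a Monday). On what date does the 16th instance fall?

Feb 12, 2074

The 16th occurrence is 15 intervals after the first: 15 × 28 = 420 days after Dec 19, 2072.
Dec has 31 days — 12 days to the end of Dec leaves 408.
2073 has 365 days (43 left).
Jan has 31 days (12 left).
12 days into Feb → Feb 12, 2074.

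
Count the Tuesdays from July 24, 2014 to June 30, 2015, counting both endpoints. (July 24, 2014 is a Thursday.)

July 24, 2014 is a Thursday; the first Tuesday on or after it is July 29, 2014 (5 days later).
From July 29, 2014 to June 30, 2015: 155 + 181 = 336 days (rest of 2014, to June 30, 2015 in 2015).
336 ÷ 7 = 48 full weeks with remainder 0, so 48 more Tuesdays after the first → 49.

49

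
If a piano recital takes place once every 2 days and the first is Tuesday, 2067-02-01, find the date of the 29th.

The 29th occurrence is 28 intervals after the first: 28 × 2 = 56 days after 2067-02-01.
February has 28 days — 27 days to the end of February leaves 29.
29 days into March → 2067-03-29.

2067-03-29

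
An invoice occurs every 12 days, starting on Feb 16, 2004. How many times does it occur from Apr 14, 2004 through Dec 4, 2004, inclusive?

20

Occurrences land 12·i days after Feb 16, 2004 for i = 0, 1, 2, …
Apr 14, 2004 is 58 days after the start; 58 ÷ 12 = 4 remainder 10; since the remainder is 10, round up to i = 5. First occurrence in the window: #6 on Apr 16, 2004 (5×12 = 60 days in).
Dec 4, 2004 is 292 days after the start; 292 ÷ 12 = 24 remainder 4. Last occurrence in the window: #25 on Nov 30, 2004.
Occurrences #6 through #25: 20 in total.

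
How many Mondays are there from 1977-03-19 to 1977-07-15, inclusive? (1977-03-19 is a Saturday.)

1977-03-19 is a Saturday; the first Monday on or after it is 1977-03-21 (2 days later).
From 1977-03-21 to 1977-07-15: 10 + 30 + 31 + 30 + 15 = 116 days (rest of March, April, May, June, July).
116 ÷ 7 = 16 full weeks with remainder 4, so 16 more Mondays after the first → 17.

17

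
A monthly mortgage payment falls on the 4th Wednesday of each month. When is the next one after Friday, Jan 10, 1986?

Jan 1986 starts on a Wednesday; its first Wednesday is the 1st, so the 4th Wednesday is the 22nd — Jan 22, 1986.
Jan 22, 1986 is after Jan 10, 1986, so that is the next one.

Jan 22, 1986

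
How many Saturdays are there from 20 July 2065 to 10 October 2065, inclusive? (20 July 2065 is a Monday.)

12

20 July 2065 is a Monday; the first Saturday on or after it is 25 July 2065 (5 days later).
From 25 July 2065 to 10 October 2065: 6 + 31 + 30 + 10 = 77 days (rest of July, August, September, October).
77 ÷ 7 = 11 full weeks with remainder 0, so 11 more Saturdays after the first → 12.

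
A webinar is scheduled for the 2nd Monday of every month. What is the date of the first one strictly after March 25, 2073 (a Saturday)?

April 10, 2073

March 2073 starts on a Wednesday; its first Monday is the 6th, so the 2nd Monday is the 13th — March 13, 2073.
That is not after March 25, 2073, so look at April 2073.
April 2073 starts on a Saturday; its first Monday is the 3rd, so the 2nd Monday is the 10th — April 10, 2073.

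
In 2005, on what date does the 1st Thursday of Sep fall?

Sep 1, 2005

Sep 2005 begins on a Thursday, so the first Thursday is Sep 1.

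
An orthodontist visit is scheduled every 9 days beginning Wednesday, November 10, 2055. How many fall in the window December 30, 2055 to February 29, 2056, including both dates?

7

Occurrences land 9·i days after November 10, 2055 for i = 0, 1, 2, …
December 30, 2055 is 50 days after the start; 50 ÷ 9 = 5 remainder 5; since the remainder is 5, round up to i = 6. First occurrence in the window: #7 on January 3, 2056 (6×9 = 54 days in).
February 29, 2056 is 111 days after the start; 111 ÷ 9 = 12 remainder 3. Last occurrence in the window: #13 on February 26, 2056.
Occurrences #7 through #13: 7 in total.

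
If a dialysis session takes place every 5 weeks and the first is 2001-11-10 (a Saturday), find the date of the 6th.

2002-05-04

The 6th occurrence is 5 intervals after the first: 5 × 35 = 175 days after 2001-11-10.
November has 30 days — 20 days to the end of November leaves 155.
December has 31 days (124 left).
January has 31 days (93 left).
February has 28 days (65 left).
March has 31 days (34 left).
April has 30 days (4 left).
4 days into May → 2002-05-04.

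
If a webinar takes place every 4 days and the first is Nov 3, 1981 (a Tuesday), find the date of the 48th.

May 10, 1982

The 48th occurrence is 47 intervals after the first: 47 × 4 = 188 days after Nov 3, 1981.
Nov has 30 days — 27 days to the end of Nov leaves 161.
Dec has 31 days (130 left).
Jan has 31 days (99 left).
Feb has 28 days (71 left).
Mar has 31 days (40 left).
Apr has 30 days (10 left).
10 days into May → May 10, 1982.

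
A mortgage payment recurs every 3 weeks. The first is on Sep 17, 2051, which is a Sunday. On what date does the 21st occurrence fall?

Nov 10, 2052

The 21st occurrence is 20 intervals after the first: 20 × 21 = 420 days after Sep 17, 2051.
Sep has 30 days — 13 days to the end of Sep leaves 407.
From end of Sep to end of 2051 is 92 days (315 left).
Jan has 31 days (284 left).
Feb has 29 days (255 left).
Mar has 31 days (224 left).
Apr has 30 days (194 left).
May has 31 days (163 left).
Jun has 30 days (133 left).
Jul has 31 days (102 left).
Aug has 31 days (71 left).
Sep has 30 days (41 left).
Oct has 31 days (10 left).
10 days into Nov → Nov 10, 2052.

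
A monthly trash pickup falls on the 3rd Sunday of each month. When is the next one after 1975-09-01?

1975-09-21

September 1975 starts on a Monday; its first Sunday is the 7th, so the 3rd Sunday is the 21st — 1975-09-21.
1975-09-21 is after 1975-09-01, so that is the next one.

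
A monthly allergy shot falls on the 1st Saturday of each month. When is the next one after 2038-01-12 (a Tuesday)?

2038-02-06

January 2038 starts on a Friday, so its 1st Saturday is 2038-01-02 (1 day in).
That is not after 2038-01-12, so look at February 2038.
February 2038 starts on a Monday, so its 1st Saturday is 2038-02-06 (5 days in).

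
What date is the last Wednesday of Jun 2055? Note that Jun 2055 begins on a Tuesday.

Jun 30, 2055

Jun 2055 begins on a Tuesday, so the first Wednesday is Jun 2 (1 day later).
Jun 2055 has 30 days. Adding weeks: 2, 9, 16, 23, 30 — the last one ≤ 30 is the 30th.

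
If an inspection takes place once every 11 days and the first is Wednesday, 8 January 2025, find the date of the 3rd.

The 3rd occurrence is 2 intervals after the first: 2 × 11 = 22 days after 8 January 2025.
22 days later is 30 January 2025.

30 January 2025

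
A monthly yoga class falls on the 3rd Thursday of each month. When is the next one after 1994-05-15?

1994-05-19

May 1994 starts on a Sunday; its first Thursday is the 5th, so the 3rd Thursday is the 19th — 1994-05-19.
1994-05-19 is after 1994-05-15, so that is the next one.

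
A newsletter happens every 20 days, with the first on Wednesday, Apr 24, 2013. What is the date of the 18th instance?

The 18th occurrence is 17 intervals after the first: 17 × 20 = 340 days after Apr 24, 2013.
Apr has 30 days — 6 days to the end of Apr leaves 334.
May has 31 days (303 left).
Jun has 30 days (273 left).
Jul has 31 days (242 left).
Aug has 31 days (211 left).
Sep has 30 days (181 left).
Oct has 31 days (150 left).
Nov has 30 days (120 left).
Dec has 31 days (89 left).
Jan has 31 days (58 left).
Feb has 28 days (30 left).
30 days into Mar → Mar 30, 2014.

Mar 30, 2014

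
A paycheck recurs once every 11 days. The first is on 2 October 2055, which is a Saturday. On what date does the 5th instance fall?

The 5th occurrence is 4 intervals after the first: 4 × 11 = 44 days after 2 October 2055.
October has 31 days — 29 days to the end of October leaves 15.
15 days into November → 15 November 2055.

15 November 2055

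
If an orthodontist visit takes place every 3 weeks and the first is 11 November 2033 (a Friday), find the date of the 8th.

7 April 2034

The 8th occurrence is 7 intervals after the first: 7 × 21 = 147 days after 11 November 2033.
November has 30 days — 19 days to the end of November leaves 128.
December has 31 days (97 left).
January has 31 days (66 left).
February has 28 days (38 left).
March has 31 days (7 left).
7 days into April → 7 April 2034.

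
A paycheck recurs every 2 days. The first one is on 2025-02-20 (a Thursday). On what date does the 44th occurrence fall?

2025-05-17

The 44th occurrence is 43 intervals after the first: 43 × 2 = 86 days after 2025-02-20.
February has 28 days — 8 days to the end of February leaves 78.
March has 31 days (47 left).
April has 30 days (17 left).
17 days into May → 2025-05-17.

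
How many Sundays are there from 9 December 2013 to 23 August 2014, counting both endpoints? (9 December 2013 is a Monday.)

36

9 December 2013 is a Monday; the first Sunday on or after it is 15 December 2013 (6 days later).
From 15 December 2013 to 23 August 2014: 16 + 31 + 28 + 31 + 30 + 31 + 30 + 31 + 23 = 251 days (rest of December, January, February, March, April, May, June, July, August).
251 ÷ 7 = 35 full weeks with remainder 6, so 35 more Sundays after the first → 36.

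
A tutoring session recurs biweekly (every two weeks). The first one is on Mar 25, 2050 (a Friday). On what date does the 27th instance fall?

The 27th occurrence is 26 intervals after the first: 26 × 14 = 364 days after Mar 25, 2050.
Mar has 31 days — 6 days to the end of Mar leaves 358.
Apr has 30 days (328 left).
May has 31 days (297 left).
Jun has 30 days (267 left).
Jul has 31 days (236 left).
Aug has 31 days (205 left).
Sep has 30 days (175 left).
Oct has 31 days (144 left).
Nov has 30 days (114 left).
Dec has 31 days (83 left).
Jan has 31 days (52 left).
Feb has 28 days (24 left).
24 days into Mar → Mar 24, 2051.

Mar 24, 2051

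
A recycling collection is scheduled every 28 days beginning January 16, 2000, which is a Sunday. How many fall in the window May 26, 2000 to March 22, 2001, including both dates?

Occurrences land 28·i days after January 16, 2000 for i = 0, 1, 2, …
May 26, 2000 is 131 days after the start; 131 ÷ 28 = 4 remainder 19; since the remainder is 19, round up to i = 5. First occurrence in the window: #6 on June 4, 2000 (5×28 = 140 days in).
March 22, 2001 is 431 days after the start; 431 ÷ 28 = 15 remainder 11. Last occurrence in the window: #16 on March 11, 2001.
Occurrences #6 through #16: 11 in total.

11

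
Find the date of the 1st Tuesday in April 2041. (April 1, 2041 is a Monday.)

April 2041 begins on a Monday, so the first Tuesday is April 2 (1 day later).

2 April 2041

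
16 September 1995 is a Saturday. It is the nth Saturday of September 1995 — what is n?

Day 16 falls in week ⌈16/7⌉ of the month.
Days 1–7 hold the 1st Saturday, 8–14 the 2nd, 15–21 the 3rd, 22–28 the 4th, 29–31 the 5th.
16 is in the range for the 3rd.

3rd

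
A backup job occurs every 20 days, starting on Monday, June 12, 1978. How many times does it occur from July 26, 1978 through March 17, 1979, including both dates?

Occurrences land 20·i days after June 12, 1978 for i = 0, 1, 2, …
July 26, 1978 is 44 days after the start; 44 ÷ 20 = 2 remainder 4; since the remainder is 4, round up to i = 3. First occurrence in the window: #4 on August 11, 1978 (3×20 = 60 days in).
March 17, 1979 is 278 days after the start; 278 ÷ 20 = 13 remainder 18. Last occurrence in the window: #14 on February 27, 1979.
Occurrences #4 through #14: 11 in total.

11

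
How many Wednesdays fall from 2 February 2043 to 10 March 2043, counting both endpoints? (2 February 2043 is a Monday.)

5

2 February 2043 is a Monday; the first Wednesday on or after it is 4 February 2043 (2 days later).
From 4 February 2043 to 10 March 2043: 24 + 10 = 34 days (rest of February, March).
34 ÷ 7 = 4 full weeks with remainder 6, so 4 more Wednesdays after the first → 5.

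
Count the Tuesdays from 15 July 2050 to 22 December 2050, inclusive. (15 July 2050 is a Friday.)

15 July 2050 is a Friday; the first Tuesday on or after it is 19 July 2050 (4 days later).
From 19 July 2050 to 22 December 2050: 12 + 31 + 30 + 31 + 30 + 22 = 156 days (rest of July, August, September, October, November, December).
156 ÷ 7 = 22 full weeks with remainder 2, so 22 more Tuesdays after the first → 23.

23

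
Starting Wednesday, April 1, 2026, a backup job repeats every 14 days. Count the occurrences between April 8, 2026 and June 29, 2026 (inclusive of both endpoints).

Occurrences land 14·i days after April 1, 2026 for i = 0, 1, 2, …
April 8, 2026 is 7 days after the start; 7 ÷ 14 = 0 remainder 7; since the remainder is 7, round up to i = 1. First occurrence in the window: #2 on April 15, 2026 (1×14 = 14 days in).
June 29, 2026 is 89 days after the start; 89 ÷ 14 = 6 remainder 5. Last occurrence in the window: #7 on June 24, 2026.
Occurrences #2 through #7: 6 in total.

6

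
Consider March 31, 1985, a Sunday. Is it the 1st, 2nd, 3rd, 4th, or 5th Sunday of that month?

5th

Day 31 falls in week ⌈31/7⌉ of the month.
Days 1–7 hold the 1st Sunday, 8–14 the 2nd, 15–21 the 3rd, 22–28 the 4th, 29–31 the 5th.
31 is in the range for the 5th.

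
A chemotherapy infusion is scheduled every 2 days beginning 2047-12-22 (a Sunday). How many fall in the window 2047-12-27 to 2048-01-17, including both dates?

11

Occurrences land 2·i days after 2047-12-22 for i = 0, 1, 2, …
2047-12-27 is 5 days after the start; 5 ÷ 2 = 2 remainder 1; since the remainder is 1, round up to i = 3. First occurrence in the window: #4 on 2047-12-28 (3×2 = 6 days in).
2048-01-17 is 26 days after the start; 26 ÷ 2 = 13 remainder 0. Last occurrence in the window: #14 on 2048-01-17.
Occurrences #4 through #14: 11 in total.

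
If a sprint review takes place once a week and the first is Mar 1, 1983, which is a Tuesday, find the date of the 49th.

The 49th occurrence is 48 intervals after the first: 48 × 7 = 336 days after Mar 1, 1983.
Mar has 31 days — 30 days to the end of Mar leaves 306.
Apr has 30 days (276 left).
May has 31 days (245 left).
Jun has 30 days (215 left).
Jul has 31 days (184 left).
Aug has 31 days (153 left).
Sep has 30 days (123 left).
Oct has 31 days (92 left).
Nov has 30 days (62 left).
Dec has 31 days (31 left).
31 days into Jan → Jan 31, 1984.

Jan 31, 1984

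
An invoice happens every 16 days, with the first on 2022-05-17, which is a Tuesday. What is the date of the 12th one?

The 12th occurrence is 11 intervals after the first: 11 × 16 = 176 days after 2022-05-17.
May has 31 days — 14 days to the end of May leaves 162.
June has 30 days (132 left).
July has 31 days (101 left).
August has 31 days (70 left).
September has 30 days (40 left).
October has 31 days (9 left).
9 days into November → 2022-11-09.

2022-11-09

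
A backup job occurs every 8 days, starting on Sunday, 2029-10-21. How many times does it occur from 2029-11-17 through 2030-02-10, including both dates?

11

Occurrences land 8·i days after 2029-10-21 for i = 0, 1, 2, …
2029-11-17 is 27 days after the start; 27 ÷ 8 = 3 remainder 3; since the remainder is 3, round up to i = 4. First occurrence in the window: #5 on 2029-11-22 (4×8 = 32 days in).
2030-02-10 is 112 days after the start; 112 ÷ 8 = 14 remainder 0. Last occurrence in the window: #15 on 2030-02-10.
Occurrences #5 through #15: 11 in total.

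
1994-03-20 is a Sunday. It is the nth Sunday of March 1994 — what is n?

Day 20 falls in week ⌈20/7⌉ of the month.
Days 1–7 hold the 1st Sunday, 8–14 the 2nd, 15–21 the 3rd, 22–28 the 4th, 29–31 the 5th.
20 is in the range for the 3rd.

3rd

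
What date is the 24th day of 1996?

24 January 1996

24 into January → January 24.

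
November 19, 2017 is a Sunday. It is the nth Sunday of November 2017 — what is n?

Day 19 falls in week ⌈19/7⌉ of the month.
Days 1–7 hold the 1st Sunday, 8–14 the 2nd, 15–21 the 3rd, 22–28 the 4th, 29–31 the 5th.
19 is in the range for the 3rd.

3rd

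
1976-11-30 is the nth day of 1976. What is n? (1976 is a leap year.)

Days in months before November: 31 + 29 + 31 + 30 + 31 + 30 + 31 + 31 + 30 + 31 = 305.
Plus 30 days into November → day 335.

335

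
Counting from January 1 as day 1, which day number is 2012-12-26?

Days in months before December: 31 + 29 + 31 + 30 + 31 + 30 + 31 + 31 + 30 + 31 + 30 = 335.
Plus 26 days into December → day 361.

361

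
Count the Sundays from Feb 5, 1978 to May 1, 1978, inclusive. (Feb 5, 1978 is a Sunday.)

13

Feb 5, 1978 is a Sunday; the first Sunday on or after it is Feb 5, 1978.
From Feb 5, 1978 to May 1, 1978: 23 + 31 + 30 + 1 = 85 days (rest of Feb, Mar, Apr, May).
85 ÷ 7 = 12 full weeks with remainder 1, so 12 more Sundays after the first → 13.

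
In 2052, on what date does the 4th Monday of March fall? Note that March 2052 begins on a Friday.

March 2052 begins on a Friday, so the first Monday is March 4 (3 days later).
The 4th Monday is 3 weeks later: 4 + 21 = 25.

March 25, 2052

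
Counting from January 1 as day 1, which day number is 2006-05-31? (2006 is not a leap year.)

Days in months before May: 31 + 28 + 31 + 30 = 120.
Plus 31 days into May → day 151.

151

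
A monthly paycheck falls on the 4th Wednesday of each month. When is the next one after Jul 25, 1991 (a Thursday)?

Jul 1991 starts on a Monday; its first Wednesday is the 3rd, so the 4th Wednesday is the 24th — Jul 24, 1991.
That is not after Jul 25, 1991, so look at Aug 1991.
Aug 1991 starts on a Thursday; its first Wednesday is the 7th, so the 4th Wednesday is the 28th — Aug 28, 1991.

Aug 28, 1991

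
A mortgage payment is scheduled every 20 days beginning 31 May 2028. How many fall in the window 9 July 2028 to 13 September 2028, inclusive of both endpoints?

4

Occurrences land 20·i days after 31 May 2028 for i = 0, 1, 2, …
9 July 2028 is 39 days after the start; 39 ÷ 20 = 1 remainder 19; since the remainder is 19, round up to i = 2. First occurrence in the window: #3 on 10 July 2028 (2×20 = 40 days in).
13 September 2028 is 105 days after the start; 105 ÷ 20 = 5 remainder 5. Last occurrence in the window: #6 on 8 September 2028.
Occurrences #3 through #6: 4 in total.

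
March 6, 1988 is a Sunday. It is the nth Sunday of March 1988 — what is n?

Day 6 falls in week ⌈6/7⌉ of the month.
Days 1–7 hold the 1st Sunday, 8–14 the 2nd, 15–21 the 3rd, 22–28 the 4th, 29–31 the 5th.
6 is in the range for the 1st.

1st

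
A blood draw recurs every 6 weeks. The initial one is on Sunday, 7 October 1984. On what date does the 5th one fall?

24 March 1985

The 5th occurrence is 4 intervals after the first: 4 × 42 = 168 days after 7 October 1984.
October has 31 days — 24 days to the end of October leaves 144.
November has 30 days (114 left).
December has 31 days (83 left).
January has 31 days (52 left).
February has 28 days (24 left).
24 days into March → 24 March 1985.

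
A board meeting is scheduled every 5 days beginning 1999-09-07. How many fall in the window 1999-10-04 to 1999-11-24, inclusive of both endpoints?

Occurrences land 5·i days after 1999-09-07 for i = 0, 1, 2, …
1999-10-04 is 27 days after the start; 27 ÷ 5 = 5 remainder 2; since the remainder is 2, round up to i = 6. First occurrence in the window: #7 on 1999-10-07 (6×5 = 30 days in).
1999-11-24 is 78 days after the start; 78 ÷ 5 = 15 remainder 3. Last occurrence in the window: #16 on 1999-11-21.
Occurrences #7 through #16: 10 in total.

10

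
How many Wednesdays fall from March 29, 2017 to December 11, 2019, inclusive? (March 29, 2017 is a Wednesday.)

142

March 29, 2017 is a Wednesday; the first Wednesday on or after it is March 29, 2017.
From March 29, 2017 to December 11, 2019: 277 + 365 + 345 = 987 days (rest of 2017, 2018, to December 11, 2019 in 2019).
987 ÷ 7 = 141 full weeks with remainder 0, so 141 more Wednesdays after the first → 142.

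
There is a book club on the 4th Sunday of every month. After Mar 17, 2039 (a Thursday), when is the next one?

Mar 2039 starts on a Tuesday; its first Sunday is the 6th, so the 4th Sunday is the 27th — Mar 27, 2039.
Mar 27, 2039 is after Mar 17, 2039, so that is the next one.

Mar 27, 2039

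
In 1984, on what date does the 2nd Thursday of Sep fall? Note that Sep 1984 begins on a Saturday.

Sep 1984 begins on a Saturday, so the first Thursday is Sep 6 (5 days later).
The 2nd Thursday is 1 weeks later: 6 + 7 = 13.

Sep 13, 1984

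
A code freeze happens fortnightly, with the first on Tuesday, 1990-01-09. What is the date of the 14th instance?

The 14th occurrence is 13 intervals after the first: 13 × 14 = 182 days after 1990-01-09.
January has 31 days — 22 days to the end of January leaves 160.
February has 28 days (132 left).
March has 31 days (101 left).
April has 30 days (71 left).
May has 31 days (40 left).
June has 30 days (10 left).
10 days into July → 1990-07-10.

1990-07-10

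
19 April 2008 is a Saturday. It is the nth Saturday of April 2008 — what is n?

Day 19 falls in week ⌈19/7⌉ of the month.
Days 1–7 hold the 1st Saturday, 8–14 the 2nd, 15–21 the 3rd, 22–28 the 4th, 29–31 the 5th.
19 is in the range for the 3rd.

3rd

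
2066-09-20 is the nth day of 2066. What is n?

263

Days in months before September: 31 + 28 + 31 + 30 + 31 + 30 + 31 + 31 = 243.
Plus 20 days into September → day 263.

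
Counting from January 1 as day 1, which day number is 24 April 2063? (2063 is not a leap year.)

Days in months before April: 31 + 28 + 31 = 90.
Plus 24 days into April → day 114.

114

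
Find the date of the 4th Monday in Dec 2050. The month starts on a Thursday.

Dec 26, 2050

Dec 2050 begins on a Thursday, so the first Monday is Dec 5 (4 days later).
The 4th Monday is 3 weeks later: 5 + 21 = 26.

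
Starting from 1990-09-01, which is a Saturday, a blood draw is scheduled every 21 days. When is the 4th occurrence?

1990-11-03

The 4th occurrence is 3 intervals after the first: 3 × 21 = 63 days after 1990-09-01.
September has 30 days — 29 days to the end of September leaves 34.
October has 31 days (3 left).
3 days into November → 1990-11-03.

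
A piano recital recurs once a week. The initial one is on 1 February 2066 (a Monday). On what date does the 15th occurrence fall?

10 May 2066

The 15th occurrence is 14 intervals after the first: 14 × 7 = 98 days after 1 February 2066.
February has 28 days — 27 days to the end of February leaves 71.
March has 31 days (40 left).
April has 30 days (10 left).
10 days into May → 10 May 2066.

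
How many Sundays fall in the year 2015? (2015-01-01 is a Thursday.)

52

2015-01-01 is a Thursday; the first Sunday on or after it is 2015-01-04 (3 days later).
From 2015-01-04 to 2015-12-31: 27 + 28 + 31 + 30 + 31 + 30 + 31 + 31 + 30 + 31 + 30 + 31 = 361 days (rest of January, February, March, April, May, June, July, August, September, October, November, December).
361 ÷ 7 = 51 full weeks with remainder 4, so 51 more Sundays after the first → 52.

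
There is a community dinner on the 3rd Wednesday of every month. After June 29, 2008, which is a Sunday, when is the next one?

July 16, 2008

June 2008 starts on a Sunday; its first Wednesday is the 4th, so the 3rd Wednesday is the 18th — June 18, 2008.
That is not after June 29, 2008, so look at July 2008.
July 2008 starts on a Tuesday; its first Wednesday is the 2nd, so the 3rd Wednesday is the 16th — July 16, 2008.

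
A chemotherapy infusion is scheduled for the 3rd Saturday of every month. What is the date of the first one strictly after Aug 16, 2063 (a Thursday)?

Aug 18, 2063

Aug 2063 starts on a Wednesday; its first Saturday is the 4th, so the 3rd Saturday is the 18th — Aug 18, 2063.
Aug 18, 2063 is after Aug 16, 2063, so that is the next one.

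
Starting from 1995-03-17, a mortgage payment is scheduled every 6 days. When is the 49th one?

1995-12-30

The 49th occurrence is 48 intervals after the first: 48 × 6 = 288 days after 1995-03-17.
March has 31 days — 14 days to the end of March leaves 274.
April has 30 days (244 left).
May has 31 days (213 left).
June has 30 days (183 left).
July has 31 days (152 left).
August has 31 days (121 left).
September has 30 days (91 left).
October has 31 days (60 left).
November has 30 days (30 left).
30 days into December → 1995-12-30.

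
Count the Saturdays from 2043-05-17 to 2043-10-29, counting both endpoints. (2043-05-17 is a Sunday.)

2043-05-17 is a Sunday; the first Saturday on or after it is 2043-05-23 (6 days later).
From 2043-05-23 to 2043-10-29: 8 + 30 + 31 + 31 + 30 + 29 = 159 days (rest of May, June, July, August, September, October).
159 ÷ 7 = 22 full weeks with remainder 5, so 22 more Saturdays after the first → 23.

23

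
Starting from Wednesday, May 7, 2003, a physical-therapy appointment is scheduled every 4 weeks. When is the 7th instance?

Oct 22, 2003

The 7th occurrence is 6 intervals after the first: 6 × 28 = 168 days after May 7, 2003.
May has 31 days — 24 days to the end of May leaves 144.
Jun has 30 days (114 left).
Jul has 31 days (83 left).
Aug has 31 days (52 left).
Sep has 30 days (22 left).
22 days into Oct → Oct 22, 2003.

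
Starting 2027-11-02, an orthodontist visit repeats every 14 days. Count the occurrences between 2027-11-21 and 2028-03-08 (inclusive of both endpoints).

Occurrences land 14·i days after 2027-11-02 for i = 0, 1, 2, …
2027-11-21 is 19 days after the start; 19 ÷ 14 = 1 remainder 5; since the remainder is 5, round up to i = 2. First occurrence in the window: #3 on 2027-11-30 (2×14 = 28 days in).
2028-03-08 is 127 days after the start; 127 ÷ 14 = 9 remainder 1. Last occurrence in the window: #10 on 2028-03-07.
Occurrences #3 through #10: 8 in total.

8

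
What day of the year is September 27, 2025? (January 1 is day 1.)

270

Days in months before September: 31 + 28 + 31 + 30 + 31 + 30 + 31 + 31 = 243.
Plus 27 days into September → day 270.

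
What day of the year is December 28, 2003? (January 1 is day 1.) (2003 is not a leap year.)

Days in months before December: 31 + 28 + 31 + 30 + 31 + 30 + 31 + 31 + 30 + 31 + 30 = 334.
Plus 28 days into December → day 362.

362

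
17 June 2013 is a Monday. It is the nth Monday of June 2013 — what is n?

3rd

Day 17 falls in week ⌈17/7⌉ of the month.
Days 1–7 hold the 1st Monday, 8–14 the 2nd, 15–21 the 3rd, 22–28 the 4th, 29–31 the 5th.
17 is in the range for the 3rd.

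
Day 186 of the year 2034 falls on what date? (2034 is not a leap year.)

January has 31 days (186 − 31 = 155 remain).
February has 28 days (155 − 28 = 127 remain).
March has 31 days (127 − 31 = 96 remain).
April has 30 days (96 − 30 = 66 remain).
May has 31 days (66 − 31 = 35 remain).
June has 30 days (35 − 30 = 5 remain).
5 into July → July 5.

July 5, 2034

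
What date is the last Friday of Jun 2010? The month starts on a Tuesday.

Jun 2010 begins on a Tuesday, so the first Friday is Jun 4 (3 days later).
Jun 2010 has 30 days. Adding weeks: 4, 11, 18, 25 — the last one ≤ 30 is the 25th.

Jun 25, 2010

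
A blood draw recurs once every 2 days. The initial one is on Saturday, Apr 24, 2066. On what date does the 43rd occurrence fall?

Jul 17, 2066

The 43rd occurrence is 42 intervals after the first: 42 × 2 = 84 days after Apr 24, 2066.
Apr has 30 days — 6 days to the end of Apr leaves 78.
May has 31 days (47 left).
Jun has 30 days (17 left).
17 days into Jul → Jul 17, 2066.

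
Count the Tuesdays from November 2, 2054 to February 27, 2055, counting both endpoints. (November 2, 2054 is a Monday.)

17

November 2, 2054 is a Monday; the first Tuesday on or after it is November 3, 2054 (1 day later).
From November 3, 2054 to February 27, 2055: 27 + 31 + 31 + 27 = 116 days (rest of November, December, January, February).
116 ÷ 7 = 16 full weeks with remainder 4, so 16 more Tuesdays after the first → 17.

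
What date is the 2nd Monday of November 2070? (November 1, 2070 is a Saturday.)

November 2070 begins on a Saturday, so the first Monday is November 3 (2 days later).
The 2nd Monday is 1 weeks later: 3 + 7 = 10.

10 November 2070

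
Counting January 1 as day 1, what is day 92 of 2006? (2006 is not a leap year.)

Jan has 31 days (92 − 31 = 61 remain).
Feb has 28 days (61 − 28 = 33 remain).
Mar has 31 days (33 − 31 = 2 remain).
2 into Apr → Apr 2.

Apr 2, 2006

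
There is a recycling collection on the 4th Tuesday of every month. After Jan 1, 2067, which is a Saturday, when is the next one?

Jan 2067 starts on a Saturday; its first Tuesday is the 4th, so the 4th Tuesday is the 25th — Jan 25, 2067.
Jan 25, 2067 is after Jan 1, 2067, so that is the next one.

Jan 25, 2067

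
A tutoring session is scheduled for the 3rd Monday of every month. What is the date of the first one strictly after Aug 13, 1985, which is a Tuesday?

Aug 1985 starts on a Thursday; its first Monday is the 5th, so the 3rd Monday is the 19th — Aug 19, 1985.
Aug 19, 1985 is after Aug 13, 1985, so that is the next one.

Aug 19, 1985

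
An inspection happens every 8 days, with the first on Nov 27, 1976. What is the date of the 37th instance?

Sep 11, 1977

The 37th occurrence is 36 intervals after the first: 36 × 8 = 288 days after Nov 27, 1976.
Nov has 30 days — 3 days to the end of Nov leaves 285.
Dec has 31 days (254 left).
Jan has 31 days (223 left).
Feb has 28 days (195 left).
Mar has 31 days (164 left).
Apr has 30 days (134 left).
May has 31 days (103 left).
Jun has 30 days (73 left).
Jul has 31 days (42 left).
Aug has 31 days (11 left).
11 days into Sep → Sep 11, 1977.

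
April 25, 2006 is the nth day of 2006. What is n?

115

Days in months before April: 31 + 28 + 31 = 90.
Plus 25 days into April → day 115.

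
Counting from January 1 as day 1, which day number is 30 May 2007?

150

Days in months before May: 31 + 28 + 31 + 30 = 120.
Plus 30 days into May → day 150.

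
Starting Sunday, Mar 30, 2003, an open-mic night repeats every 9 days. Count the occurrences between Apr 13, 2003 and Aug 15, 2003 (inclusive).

14

Occurrences land 9·i days after Mar 30, 2003 for i = 0, 1, 2, …
Apr 13, 2003 is 14 days after the start; 14 ÷ 9 = 1 remainder 5; since the remainder is 5, round up to i = 2. First occurrence in the window: #3 on Apr 17, 2003 (2×9 = 18 days in).
Aug 15, 2003 is 138 days after the start; 138 ÷ 9 = 15 remainder 3. Last occurrence in the window: #16 on Aug 12, 2003.
Occurrences #3 through #16: 14 in total.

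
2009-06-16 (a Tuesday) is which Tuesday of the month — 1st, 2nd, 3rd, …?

3rd

Day 16 falls in week ⌈16/7⌉ of the month.
Days 1–7 hold the 1st Tuesday, 8–14 the 2nd, 15–21 the 3rd, 22–28 the 4th, 29–31 the 5th.
16 is in the range for the 3rd.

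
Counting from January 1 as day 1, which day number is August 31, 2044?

Days in months before August: 31 + 29 + 31 + 30 + 31 + 30 + 31 = 213.
Plus 31 days into August → day 244.

244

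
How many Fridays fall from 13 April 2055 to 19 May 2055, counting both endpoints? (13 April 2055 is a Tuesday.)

5

13 April 2055 is a Tuesday; the first Friday on or after it is 16 April 2055 (3 days later).
From 16 April 2055 to 19 May 2055: 14 + 19 = 33 days (rest of April, May).
33 ÷ 7 = 4 full weeks with remainder 5, so 4 more Fridays after the first → 5.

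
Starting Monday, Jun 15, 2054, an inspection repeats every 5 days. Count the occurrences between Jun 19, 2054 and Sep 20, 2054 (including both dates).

19

Occurrences land 5·i days after Jun 15, 2054 for i = 0, 1, 2, …
Jun 19, 2054 is 4 days after the start; 4 ÷ 5 = 0 remainder 4; since the remainder is 4, round up to i = 1. First occurrence in the window: #2 on Jun 20, 2054 (1×5 = 5 days in).
Sep 20, 2054 is 97 days after the start; 97 ÷ 5 = 19 remainder 2. Last occurrence in the window: #20 on Sep 18, 2054.
Occurrences #2 through #20: 19 in total.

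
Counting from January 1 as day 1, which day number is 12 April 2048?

Days in months before April: 31 + 29 + 31 = 91.
Plus 12 days into April → day 103.

103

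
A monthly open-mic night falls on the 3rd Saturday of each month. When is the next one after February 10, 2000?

February 19, 2000

February 2000 starts on a Tuesday; its first Saturday is the 5th, so the 3rd Saturday is the 19th — February 19, 2000.
February 19, 2000 is after February 10, 2000, so that is the next one.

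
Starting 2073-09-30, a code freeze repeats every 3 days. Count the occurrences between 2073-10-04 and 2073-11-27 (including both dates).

Occurrences land 3·i days after 2073-09-30 for i = 0, 1, 2, …
2073-10-04 is 4 days after the start; 4 ÷ 3 = 1 remainder 1; since the remainder is 1, round up to i = 2. First occurrence in the window: #3 on 2073-10-06 (2×3 = 6 days in).
2073-11-27 is 58 days after the start; 58 ÷ 3 = 19 remainder 1. Last occurrence in the window: #20 on 2073-11-26.
Occurrences #3 through #20: 18 in total.

18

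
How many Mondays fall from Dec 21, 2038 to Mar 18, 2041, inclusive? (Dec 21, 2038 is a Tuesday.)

Dec 21, 2038 is a Tuesday; the first Monday on or after it is Dec 27, 2038 (6 days later).
From Dec 27, 2038 to Mar 18, 2041: 4 + 365 + 366 + 77 = 812 days (rest of 2038, 2039, 2040, to Mar 18, 2041 in 2041).
812 ÷ 7 = 116 full weeks with remainder 0, so 116 more Mondays after the first → 117.

117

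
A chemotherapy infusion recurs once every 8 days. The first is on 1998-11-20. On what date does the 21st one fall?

The 21st occurrence is 20 intervals after the first: 20 × 8 = 160 days after 1998-11-20.
November has 30 days — 10 days to the end of November leaves 150.
December has 31 days (119 left).
January has 31 days (88 left).
February has 28 days (60 left).
March has 31 days (29 left).
29 days into April → 1999-04-29.

1999-04-29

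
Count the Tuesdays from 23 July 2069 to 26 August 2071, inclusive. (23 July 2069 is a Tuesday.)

23 July 2069 is a Tuesday; the first Tuesday on or after it is 23 July 2069.
From 23 July 2069 to 26 August 2071: 161 + 365 + 238 = 764 days (rest of 2069, 2070, to 26 August 2071 in 2071).
764 ÷ 7 = 109 full weeks with remainder 1, so 109 more Tuesdays after the first → 110.

110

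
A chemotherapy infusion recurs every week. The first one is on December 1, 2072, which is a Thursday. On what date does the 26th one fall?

May 25, 2073

The 26th occurrence is 25 intervals after the first: 25 × 7 = 175 days after December 1, 2072.
December has 31 days — 30 days to the end of December leaves 145.
January has 31 days (114 left).
February has 28 days (86 left).
March has 31 days (55 left).
April has 30 days (25 left).
25 days into May → May 25, 2073.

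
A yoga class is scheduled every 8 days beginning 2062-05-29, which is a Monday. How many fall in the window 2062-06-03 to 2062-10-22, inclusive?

Occurrences land 8·i days after 2062-05-29 for i = 0, 1, 2, …
2062-06-03 is 5 days after the start; 5 ÷ 8 = 0 remainder 5; since the remainder is 5, round up to i = 1. First occurrence in the window: #2 on 2062-06-06 (1×8 = 8 days in).
2062-10-22 is 146 days after the start; 146 ÷ 8 = 18 remainder 2. Last occurrence in the window: #19 on 2062-10-20.
Occurrences #2 through #19: 18 in total.

18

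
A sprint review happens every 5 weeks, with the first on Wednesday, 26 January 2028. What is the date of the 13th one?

21 March 2029

The 13th occurrence is 12 intervals after the first: 12 × 35 = 420 days after 26 January 2028.
January has 31 days — 5 days to the end of January leaves 415.
From end of January to end of 2028 is 335 days (80 left).
January has 31 days (49 left).
February has 28 days (21 left).
21 days into March → 21 March 2029.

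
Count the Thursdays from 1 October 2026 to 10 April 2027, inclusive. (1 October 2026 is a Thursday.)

28

1 October 2026 is a Thursday; the first Thursday on or after it is 1 October 2026.
From 1 October 2026 to 10 April 2027: 30 + 30 + 31 + 31 + 28 + 31 + 10 = 191 days (rest of October, November, December, January, February, March, April).
191 ÷ 7 = 27 full weeks with remainder 2, so 27 more Thursdays after the first → 28.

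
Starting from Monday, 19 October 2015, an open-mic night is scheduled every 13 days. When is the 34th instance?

The 34th occurrence is 33 intervals after the first: 33 × 13 = 429 days after 19 October 2015.
October has 31 days — 12 days to the end of October leaves 417.
From end of October to end of 2015 is 61 days (356 left).
January has 31 days (325 left).
February has 29 days (296 left).
March has 31 days (265 left).
April has 30 days (235 left).
May has 31 days (204 left).
June has 30 days (174 left).
July has 31 days (143 left).
August has 31 days (112 left).
September has 30 days (82 left).
October has 31 days (51 left).
November has 30 days (21 left).
21 days into December → 21 December 2016.

21 December 2016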